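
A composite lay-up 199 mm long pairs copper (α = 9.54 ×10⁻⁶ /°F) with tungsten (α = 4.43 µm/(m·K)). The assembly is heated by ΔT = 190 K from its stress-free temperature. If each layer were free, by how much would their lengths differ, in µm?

copper: α = 9.54×10⁻⁶/°F × 9/5 = 17.2×10⁻⁶/K.
Δα = |17.2 − 4.43|×10⁻⁶/K = 12.7×10⁻⁶/K.
ΔL_mismatch = Δα·L·ΔT = 12.7×10⁻⁶ × 199.0 mm × 190.0 K = 482 µm.

482 µm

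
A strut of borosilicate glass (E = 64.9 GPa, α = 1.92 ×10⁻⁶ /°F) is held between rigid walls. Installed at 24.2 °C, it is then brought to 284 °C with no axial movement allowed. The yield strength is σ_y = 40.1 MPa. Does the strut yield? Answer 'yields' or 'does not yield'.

α = 1.92×10⁻⁶/°F × 9/5 = 3.46×10⁻⁶/K.
ΔT = 259.8 K. Constrained thermal stress σ = E·α·ΔT = 64.90×10³ MPa × 3.46×10⁻⁶ × 259.8 = 58.3 MPa (compressive).
Compare to σ_y = 40.1 MPa: σ ≥ σ_y, so it yields.

yields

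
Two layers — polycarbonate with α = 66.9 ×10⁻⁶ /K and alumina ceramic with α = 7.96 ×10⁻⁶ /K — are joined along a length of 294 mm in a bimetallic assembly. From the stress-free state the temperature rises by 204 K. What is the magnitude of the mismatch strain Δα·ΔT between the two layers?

0.0120

Δα = |66.9 − 7.96|×10⁻⁶/K = 58.9×10⁻⁶/K.
Mismatch strain = Δα·ΔT = 58.9×10⁻⁶ × 204.0 = 0.0120.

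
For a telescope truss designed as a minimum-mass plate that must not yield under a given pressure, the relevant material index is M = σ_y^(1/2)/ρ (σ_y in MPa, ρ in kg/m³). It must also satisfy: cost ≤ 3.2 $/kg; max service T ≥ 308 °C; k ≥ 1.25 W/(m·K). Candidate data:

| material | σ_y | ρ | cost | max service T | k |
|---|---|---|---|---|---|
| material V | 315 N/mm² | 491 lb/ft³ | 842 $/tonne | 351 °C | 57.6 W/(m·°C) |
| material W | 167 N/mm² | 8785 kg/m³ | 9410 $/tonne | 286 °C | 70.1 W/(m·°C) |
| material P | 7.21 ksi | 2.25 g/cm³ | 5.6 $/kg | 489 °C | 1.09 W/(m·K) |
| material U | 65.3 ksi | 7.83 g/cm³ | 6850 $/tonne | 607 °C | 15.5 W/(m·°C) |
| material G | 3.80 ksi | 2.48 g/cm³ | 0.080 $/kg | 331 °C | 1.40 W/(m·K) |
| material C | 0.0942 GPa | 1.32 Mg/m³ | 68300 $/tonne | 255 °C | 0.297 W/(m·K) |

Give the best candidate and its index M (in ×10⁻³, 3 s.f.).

material V, M = 2.26×10⁻³

Screen on constraints: cost ≤ 3.2 $/kg; max service T ≥ 308 °C; k ≥ 1.25 W/(m·K). Survivors: material V, material G.
Putting every candidate on a common basis:
  material V: σ_y = 315.0 MPa, ρ = 7865 kg/m³
  material G: σ_y = 26.20 MPa, ρ = 2480 kg/m³
  material V: M = 2.26×10⁻³
  material G: M = 2.06×10⁻³
Highest index: material V.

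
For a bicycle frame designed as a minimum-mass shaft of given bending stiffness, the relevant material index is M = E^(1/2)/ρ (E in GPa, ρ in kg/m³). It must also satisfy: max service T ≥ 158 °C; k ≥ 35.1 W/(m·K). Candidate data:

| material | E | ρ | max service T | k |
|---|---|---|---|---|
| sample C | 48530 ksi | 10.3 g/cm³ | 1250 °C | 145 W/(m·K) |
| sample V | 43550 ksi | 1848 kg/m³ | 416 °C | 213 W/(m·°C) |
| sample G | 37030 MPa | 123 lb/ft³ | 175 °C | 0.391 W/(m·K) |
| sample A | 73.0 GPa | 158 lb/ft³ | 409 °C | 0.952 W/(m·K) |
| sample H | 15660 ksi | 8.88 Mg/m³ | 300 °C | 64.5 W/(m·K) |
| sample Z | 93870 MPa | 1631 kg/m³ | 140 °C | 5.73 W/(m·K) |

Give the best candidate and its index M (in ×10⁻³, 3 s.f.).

Screen on constraints: max service T ≥ 158 °C; k ≥ 35.1 W/(m·K). Survivors: sample C, sample V, sample H.
Convert each candidate to consistent units, then evaluate M:
  sample C: E = 334.6 GPa, ρ = 10300 kg/m³
  sample V: E = 300.3 GPa, ρ = 1848 kg/m³
  sample H: E = 108.0 GPa, ρ = 8880 kg/m³
  sample V: M = 9.38×10⁻³
  sample C: M = 1.78×10⁻³
  sample H: M = 1.17×10⁻³
Sample V has the largest M.

sample V, M = 9.38×10⁻³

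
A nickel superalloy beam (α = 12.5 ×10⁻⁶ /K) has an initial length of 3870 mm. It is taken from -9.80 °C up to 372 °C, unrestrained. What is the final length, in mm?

3888.5 mm

ΔT = 372 − (-9.80) = 381.8 K.
ΔL = α·L₀·ΔT = 12.5×10⁻⁶ × 3870 mm × 381.8 K = 18.5 mm.
L = L₀ + ΔL = 3870 + 18.5 = 3888.5 mm.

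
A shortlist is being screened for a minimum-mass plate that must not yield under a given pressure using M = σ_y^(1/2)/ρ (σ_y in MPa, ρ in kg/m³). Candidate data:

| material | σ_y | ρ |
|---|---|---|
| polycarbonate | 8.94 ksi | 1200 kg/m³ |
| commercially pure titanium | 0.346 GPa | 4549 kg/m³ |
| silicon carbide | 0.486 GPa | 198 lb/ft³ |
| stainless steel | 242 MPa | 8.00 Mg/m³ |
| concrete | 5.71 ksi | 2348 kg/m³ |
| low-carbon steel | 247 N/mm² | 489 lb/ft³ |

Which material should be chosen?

After converting to SI:
  polycarbonate: σ_y = 61.64 MPa, ρ = 1200 kg/m³
  commercially pure titanium: σ_y = 346.0 MPa, ρ = 4549 kg/m³
  silicon carbide: σ_y = 486.0 MPa, ρ = 3172 kg/m³
  stainless steel: σ_y = 242.0 MPa, ρ = 8000 kg/m³
  concrete: σ_y = 39.37 MPa, ρ = 2348 kg/m³
  low-carbon steel: σ_y = 247.0 MPa, ρ = 7833 kg/m³
  silicon carbide: M = 6.95×10⁻³
  polycarbonate: M = 6.54×10⁻³
  commercially pure titanium: M = 4.09×10⁻³
  concrete: M = 2.67×10⁻³
  low-carbon steel: M = 2.01×10⁻³
  stainless steel: M = 1.94×10⁻³
The maximum is for silicon carbide.

silicon carbide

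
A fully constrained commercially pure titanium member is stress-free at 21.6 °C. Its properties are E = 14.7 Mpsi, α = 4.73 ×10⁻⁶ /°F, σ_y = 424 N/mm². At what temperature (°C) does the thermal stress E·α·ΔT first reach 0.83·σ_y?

E = 14.7 Mpsi = 101.4 GPa.
α = 4.73×10⁻⁶/°F × 9/5 = 8.51×10⁻⁶/K.
σ_y = 424 N/mm² = 424.0 MPa.
E·α·ΔT = 351.9 MPa ⇒ ΔT = 351.9 / (101.4×10³ × 8.51×10⁻⁶) = 407.8 K.
T = 21.6 + 407.8 = 429.4 °C.

429 °C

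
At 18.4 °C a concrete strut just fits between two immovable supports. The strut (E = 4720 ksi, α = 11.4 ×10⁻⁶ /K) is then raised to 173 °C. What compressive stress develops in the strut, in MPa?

57.4 MPa

E = 4720 ksi = 32.54 GPa.
ΔT = 154.6 K. Constrained thermal stress σ = E·α·ΔT = 32.54×10³ MPa × 11.4×10⁻⁶ × 154.6 = 57.4 MPa (compressive).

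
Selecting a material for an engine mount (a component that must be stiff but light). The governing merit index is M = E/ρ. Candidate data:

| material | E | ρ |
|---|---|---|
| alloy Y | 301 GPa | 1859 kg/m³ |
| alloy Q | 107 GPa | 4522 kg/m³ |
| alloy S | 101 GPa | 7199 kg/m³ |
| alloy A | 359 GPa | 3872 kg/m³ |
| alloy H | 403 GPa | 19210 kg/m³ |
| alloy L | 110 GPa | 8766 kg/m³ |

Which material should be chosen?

Computing M directly (units already consistent):
  alloy Y: M = 162 MN·m/kg
  alloy A: M = 92.7 MN·m/kg
  alloy Q: M = 23.7 MN·m/kg
  alloy H: M = 21.0 MN·m/kg
  alloy S: M = 14.0 MN·m/kg
  alloy L: M = 12.5 MN·m/kg
Highest index: alloy Y.

alloy Y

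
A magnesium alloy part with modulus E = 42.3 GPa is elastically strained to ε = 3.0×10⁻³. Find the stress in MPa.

127 MPa

σ = E·ε = 42300 MPa × 3.0×10⁻³ = 127 MPa.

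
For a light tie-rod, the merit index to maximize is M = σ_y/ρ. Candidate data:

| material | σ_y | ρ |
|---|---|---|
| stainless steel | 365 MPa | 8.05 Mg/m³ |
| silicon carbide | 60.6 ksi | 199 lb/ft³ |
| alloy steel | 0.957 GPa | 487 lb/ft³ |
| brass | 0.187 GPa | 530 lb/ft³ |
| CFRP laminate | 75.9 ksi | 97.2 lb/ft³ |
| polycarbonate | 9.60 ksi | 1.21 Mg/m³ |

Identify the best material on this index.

After converting to SI:
  stainless steel: σ_y = 365.0 MPa, ρ = 8050 kg/m³
  silicon carbide: σ_y = 417.8 MPa, ρ = 3188 kg/m³
  alloy steel: σ_y = 957.0 MPa, ρ = 7801 kg/m³
  brass: σ_y = 187.0 MPa, ρ = 8490 kg/m³
  CFRP laminate: σ_y = 523.3 MPa, ρ = 1557 kg/m³
  polycarbonate: σ_y = 66.19 MPa, ρ = 1210 kg/m³
  CFRP laminate: M = 336 kN·m/kg
  silicon carbide: M = 131 kN·m/kg
  alloy steel: M = 123 kN·m/kg
  polycarbonate: M = 54.7 kN·m/kg
  stainless steel: M = 45.3 kN·m/kg
  brass: M = 22.0 kN·m/kg
CFRP laminate ranks first.

CFRP laminate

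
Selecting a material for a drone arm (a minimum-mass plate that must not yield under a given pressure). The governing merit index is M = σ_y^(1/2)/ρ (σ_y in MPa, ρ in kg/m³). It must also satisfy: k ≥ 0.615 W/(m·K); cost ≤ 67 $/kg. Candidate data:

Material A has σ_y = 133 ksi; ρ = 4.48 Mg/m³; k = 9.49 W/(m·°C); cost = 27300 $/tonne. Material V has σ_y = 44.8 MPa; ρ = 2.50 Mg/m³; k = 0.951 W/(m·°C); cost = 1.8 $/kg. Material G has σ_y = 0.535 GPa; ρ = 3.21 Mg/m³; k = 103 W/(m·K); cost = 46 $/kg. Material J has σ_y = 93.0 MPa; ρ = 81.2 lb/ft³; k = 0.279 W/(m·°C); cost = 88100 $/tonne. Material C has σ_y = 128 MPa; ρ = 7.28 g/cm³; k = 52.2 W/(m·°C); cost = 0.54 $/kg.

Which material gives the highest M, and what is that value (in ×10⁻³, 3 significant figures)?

Screen on constraints: k ≥ 0.615 W/(m·K); cost ≤ 67 $/kg. Survivors: material A, material V, material G, material C.
Putting every candidate on a common basis:
  material A: σ_y = 917.0 MPa, ρ = 4480 kg/m³
  material V: σ_y = 44.80 MPa, ρ = 2500 kg/m³
  material G: σ_y = 535.0 MPa, ρ = 3210 kg/m³
  material C: σ_y = 128.0 MPa, ρ = 7280 kg/m³
  material G: M = 7.21×10⁻³
  material A: M = 6.76×10⁻³
  material V: M = 2.68×10⁻³
  material C: M = 1.55×10⁻³
Highest index: material G.

material G, M = 7.21×10⁻³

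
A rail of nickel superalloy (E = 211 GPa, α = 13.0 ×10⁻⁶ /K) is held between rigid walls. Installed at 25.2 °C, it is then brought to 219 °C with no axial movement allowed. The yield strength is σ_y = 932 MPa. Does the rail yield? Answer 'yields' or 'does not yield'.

ΔT = 193.8 K. Constrained thermal stress σ = E·α·ΔT = 211.0×10³ MPa × 13.0×10⁻⁶ × 193.8 = 532 MPa (compressive).
Compare to σ_y = 932 MPa: σ < σ_y, so it does not yield.

does not yield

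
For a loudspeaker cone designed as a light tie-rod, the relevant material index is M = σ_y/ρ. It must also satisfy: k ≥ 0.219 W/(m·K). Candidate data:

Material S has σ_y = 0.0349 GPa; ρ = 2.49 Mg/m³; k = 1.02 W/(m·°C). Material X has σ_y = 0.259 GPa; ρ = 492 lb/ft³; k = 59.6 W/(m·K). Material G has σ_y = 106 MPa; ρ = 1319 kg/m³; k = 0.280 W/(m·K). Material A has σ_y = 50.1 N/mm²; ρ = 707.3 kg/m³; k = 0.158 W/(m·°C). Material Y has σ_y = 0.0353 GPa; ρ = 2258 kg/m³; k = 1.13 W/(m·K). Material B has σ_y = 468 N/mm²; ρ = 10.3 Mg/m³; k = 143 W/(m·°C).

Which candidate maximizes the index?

material G

Screen on constraints: k ≥ 0.219 W/(m·K). Survivors: material S, material X, material G, material Y, material B.
Normalizing units and computing the index:
  material S: σ_y = 34.90 MPa, ρ = 2490 kg/m³
  material X: σ_y = 259.0 MPa, ρ = 7881 kg/m³
  material G: σ_y = 106.0 MPa, ρ = 1319 kg/m³
  material Y: σ_y = 35.30 MPa, ρ = 2258 kg/m³
  material B: σ_y = 468.0 MPa, ρ = 10300 kg/m³
  material G: M = 80.4 kN·m/kg
  material B: M = 45.4 kN·m/kg
  material X: M = 32.9 kN·m/kg
  material Y: M = 15.6 kN·m/kg
  material S: M = 14.0 kN·m/kg
The maximum is for material G.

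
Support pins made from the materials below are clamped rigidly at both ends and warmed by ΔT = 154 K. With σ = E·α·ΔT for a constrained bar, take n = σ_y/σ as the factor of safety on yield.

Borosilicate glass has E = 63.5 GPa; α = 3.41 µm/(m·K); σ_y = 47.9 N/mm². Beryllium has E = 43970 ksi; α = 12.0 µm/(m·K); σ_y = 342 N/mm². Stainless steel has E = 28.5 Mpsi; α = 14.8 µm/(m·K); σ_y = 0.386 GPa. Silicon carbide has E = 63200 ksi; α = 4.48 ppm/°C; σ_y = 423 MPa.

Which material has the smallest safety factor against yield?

Converting E to GPa, α to ×10⁻⁶/K, σ_y to MPa, then σ and n for each:
  borosilicate glass: E = 63.50, α = 3.41, σ_y = 47.90 → σ = 33.3 MPa, n = 1.44
  beryllium: E = 303.2, α = 12.0, σ_y = 342.0 → σ = 560 MPa, n = 0.610
  stainless steel: E = 196.5, α = 14.8, σ_y = 386.0 → σ = 448 MPa, n = 0.862
  silicon carbide: E = 435.7, α = 4.48, σ_y = 423.0 → σ = 301 MPa, n = 1.41
The minimum is beryllium at n = 0.610.

beryllium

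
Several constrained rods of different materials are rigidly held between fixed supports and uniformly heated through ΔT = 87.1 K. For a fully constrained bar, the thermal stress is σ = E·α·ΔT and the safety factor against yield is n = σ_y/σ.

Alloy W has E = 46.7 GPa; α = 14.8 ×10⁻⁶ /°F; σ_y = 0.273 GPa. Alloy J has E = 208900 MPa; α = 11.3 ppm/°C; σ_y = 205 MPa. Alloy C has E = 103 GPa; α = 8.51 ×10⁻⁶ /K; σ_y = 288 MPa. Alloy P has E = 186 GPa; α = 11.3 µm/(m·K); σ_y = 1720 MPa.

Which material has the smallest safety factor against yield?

With everything in SI (GPa, ×10⁻⁶/K, MPa):
  alloy W: E = 46.70, α = 26.6, σ_y = 273.0 → σ = 108 MPa, n = 2.52
  alloy J: E = 208.9, α = 11.3, σ_y = 205.0 → σ = 206 MPa, n = 0.997
  alloy C: E = 103.0, α = 8.51, σ_y = 288.0 → σ = 76.3 MPa, n = 3.77
  alloy P: E = 186.0, α = 11.3, σ_y = 1720 → σ = 183 MPa, n = 9.40
Smallest n: alloy J with n = 0.997.

alloy J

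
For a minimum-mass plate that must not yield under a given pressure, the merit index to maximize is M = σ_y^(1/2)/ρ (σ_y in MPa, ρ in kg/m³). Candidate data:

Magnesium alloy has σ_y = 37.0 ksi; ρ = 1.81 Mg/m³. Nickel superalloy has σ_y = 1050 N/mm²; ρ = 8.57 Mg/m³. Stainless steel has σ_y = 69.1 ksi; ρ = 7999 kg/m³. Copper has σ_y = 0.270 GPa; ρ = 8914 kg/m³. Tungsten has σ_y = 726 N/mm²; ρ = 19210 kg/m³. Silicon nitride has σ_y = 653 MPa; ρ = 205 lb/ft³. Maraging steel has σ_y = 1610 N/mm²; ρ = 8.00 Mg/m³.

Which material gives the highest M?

Putting every candidate on a common basis:
  magnesium alloy: σ_y = 255.1 MPa, ρ = 1810 kg/m³
  nickel superalloy: σ_y = 1050 MPa, ρ = 8570 kg/m³
  stainless steel: σ_y = 476.4 MPa, ρ = 7999 kg/m³
  copper: σ_y = 270.0 MPa, ρ = 8914 kg/m³
  tungsten: σ_y = 726.0 MPa, ρ = 19210 kg/m³
  silicon nitride: σ_y = 653.0 MPa, ρ = 3284 kg/m³
  maraging steel: σ_y = 1610 MPa, ρ = 8000 kg/m³
  magnesium alloy: M = 8.82×10⁻³
  silicon nitride: M = 7.78×10⁻³
  maraging steel: M = 5.02×10⁻³
  nickel superalloy: M = 3.78×10⁻³
  stainless steel: M = 2.73×10⁻³
  copper: M = 1.84×10⁻³
  tungsten: M = 1.40×10⁻³
Magnesium alloy has the largest M.

magnesium alloy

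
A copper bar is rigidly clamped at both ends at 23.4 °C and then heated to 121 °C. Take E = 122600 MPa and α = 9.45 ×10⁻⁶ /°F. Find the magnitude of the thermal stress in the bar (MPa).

204 MPa

E = 122600 MPa = 122.6 GPa.
α = 9.45×10⁻⁶/°F × 9/5 = 17.0×10⁻⁶/K.
ΔT = 97.60 K. Constrained thermal stress σ = E·α·ΔT = 122.6×10³ MPa × 17.0×10⁻⁶ × 97.60 = 204 MPa (compressive).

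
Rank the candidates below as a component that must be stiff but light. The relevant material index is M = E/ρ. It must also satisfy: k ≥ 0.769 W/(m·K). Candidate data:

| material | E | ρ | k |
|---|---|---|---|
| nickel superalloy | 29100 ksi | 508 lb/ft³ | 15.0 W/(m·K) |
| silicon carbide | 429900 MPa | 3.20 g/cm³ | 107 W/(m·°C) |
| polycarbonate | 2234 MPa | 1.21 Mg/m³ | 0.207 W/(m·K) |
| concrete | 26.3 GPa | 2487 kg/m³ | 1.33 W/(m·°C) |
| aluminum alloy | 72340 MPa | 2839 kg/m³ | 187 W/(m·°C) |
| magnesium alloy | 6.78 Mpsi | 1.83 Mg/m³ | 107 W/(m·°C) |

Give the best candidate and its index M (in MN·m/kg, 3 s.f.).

silicon carbide, M = 134 MN·m/kg

Screen on constraints: k ≥ 0.769 W/(m·K). Survivors: nickel superalloy, silicon carbide, concrete, aluminum alloy, magnesium alloy.
After converting to SI:
  nickel superalloy: E = 200.6 GPa, ρ = 8137 kg/m³
  silicon carbide: E = 429.9 GPa, ρ = 3200 kg/m³
  concrete: E = 26.30 GPa, ρ = 2487 kg/m³
  aluminum alloy: E = 72.34 GPa, ρ = 2839 kg/m³
  magnesium alloy: E = 46.75 GPa, ρ = 1830 kg/m³
  silicon carbide: M = 134 MN·m/kg
  magnesium alloy: M = 25.5 MN·m/kg
  aluminum alloy: M = 25.5 MN·m/kg
  nickel superalloy: M = 24.7 MN·m/kg
  concrete: M = 10.6 MN·m/kg
Silicon carbide ranks first.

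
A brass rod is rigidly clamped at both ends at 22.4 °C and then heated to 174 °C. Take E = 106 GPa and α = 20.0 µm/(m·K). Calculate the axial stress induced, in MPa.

ΔT = 151.6 K. Constrained thermal stress σ = E·α·ΔT = 106.0×10³ MPa × 20.0×10⁻⁶ × 151.6 = 321 MPa (compressive).

321 MPa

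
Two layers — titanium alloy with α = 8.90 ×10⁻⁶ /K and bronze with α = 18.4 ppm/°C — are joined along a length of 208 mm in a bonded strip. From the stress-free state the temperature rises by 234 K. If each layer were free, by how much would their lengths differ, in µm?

462 µm

Δα = |8.90 − 18.4|×10⁻⁶/K = 9.50×10⁻⁶/K.
ΔL_mismatch = Δα·L·ΔT = 9.50×10⁻⁶ × 208.0 mm × 234.0 K = 462 µm.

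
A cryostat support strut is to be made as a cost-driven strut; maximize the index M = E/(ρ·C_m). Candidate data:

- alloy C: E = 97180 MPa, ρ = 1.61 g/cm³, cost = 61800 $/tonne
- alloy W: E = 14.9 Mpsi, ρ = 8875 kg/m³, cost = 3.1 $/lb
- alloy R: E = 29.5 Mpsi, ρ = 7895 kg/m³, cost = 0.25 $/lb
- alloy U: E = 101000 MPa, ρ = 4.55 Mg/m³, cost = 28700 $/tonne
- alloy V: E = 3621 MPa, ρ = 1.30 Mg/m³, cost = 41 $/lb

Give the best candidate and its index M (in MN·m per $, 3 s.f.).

After converting to SI:
  alloy C: E = 97.18 GPa, ρ = 1610 kg/m³, cost = 61.80 $/kg
  alloy W: E = 102.7 GPa, ρ = 8875 kg/m³, cost = 6.834 $/kg
  alloy R: E = 203.4 GPa, ρ = 7895 kg/m³, cost = 0.5511 $/kg
  alloy U: E = 101.0 GPa, ρ = 4550 kg/m³, cost = 28.70 $/kg
  alloy V: E = 3.621 GPa, ρ = 1300 kg/m³, cost = 90.39 $/kg
  alloy R: M = 46.7 MN·m per $
  alloy W: M = 1.69 MN·m per $
  alloy C: M = 0.977 MN·m per $
  alloy U: M = 0.773 MN·m per $
  alloy V: M = 0.0308 MN·m per $
Alloy R ranks first.

alloy R, M = 46.7 MN·m per $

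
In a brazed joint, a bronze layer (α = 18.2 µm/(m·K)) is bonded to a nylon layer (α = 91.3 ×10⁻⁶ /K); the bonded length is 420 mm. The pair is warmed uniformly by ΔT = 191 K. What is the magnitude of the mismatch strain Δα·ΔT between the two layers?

Δα = |18.2 − 91.3|×10⁻⁶/K = 73.1×10⁻⁶/K.
Mismatch strain = Δα·ΔT = 73.1×10⁻⁶ × 191.0 = 0.0140.

0.0140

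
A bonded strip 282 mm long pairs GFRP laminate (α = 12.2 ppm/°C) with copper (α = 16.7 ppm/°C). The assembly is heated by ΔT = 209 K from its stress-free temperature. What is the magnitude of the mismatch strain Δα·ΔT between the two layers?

Δα = |12.2 − 16.7|×10⁻⁶/K = 4.50×10⁻⁶/K.
Mismatch strain = Δα·ΔT = 4.50×10⁻⁶ × 209.0 = 9.41×10⁻⁴.

9.41×10⁻⁴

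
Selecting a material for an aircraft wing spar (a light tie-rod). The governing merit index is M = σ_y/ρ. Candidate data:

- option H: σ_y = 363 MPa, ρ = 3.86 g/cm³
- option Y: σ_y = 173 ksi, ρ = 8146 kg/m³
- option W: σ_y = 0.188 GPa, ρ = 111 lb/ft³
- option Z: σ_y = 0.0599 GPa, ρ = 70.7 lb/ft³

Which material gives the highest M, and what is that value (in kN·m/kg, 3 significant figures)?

Putting every candidate on a common basis:
  option H: σ_y = 363.0 MPa, ρ = 3860 kg/m³
  option Y: σ_y = 1193 MPa, ρ = 8146 kg/m³
  option W: σ_y = 188.0 MPa, ρ = 1778 kg/m³
  option Z: σ_y = 59.90 MPa, ρ = 1133 kg/m³
  option Y: M = 146 kN·m/kg
  option W: M = 106 kN·m/kg
  option H: M = 94.0 kN·m/kg
  option Z: M = 52.9 kN·m/kg
Option Y ranks first.

option Y, M = 146 kN·m/kg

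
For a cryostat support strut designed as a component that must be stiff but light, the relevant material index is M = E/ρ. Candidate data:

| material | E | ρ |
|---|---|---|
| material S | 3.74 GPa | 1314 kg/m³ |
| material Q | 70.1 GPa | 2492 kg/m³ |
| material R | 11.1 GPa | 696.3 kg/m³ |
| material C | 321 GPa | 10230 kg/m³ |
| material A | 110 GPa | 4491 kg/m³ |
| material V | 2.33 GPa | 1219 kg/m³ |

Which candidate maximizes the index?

Per-candidate index values:
  material C: M = 31.4 MN·m/kg
  material Q: M = 28.1 MN·m/kg
  material A: M = 24.5 MN·m/kg
  material R: M = 15.9 MN·m/kg
  material S: M = 2.85 MN·m/kg
  material V: M = 1.91 MN·m/kg
Material C has the largest M.

material C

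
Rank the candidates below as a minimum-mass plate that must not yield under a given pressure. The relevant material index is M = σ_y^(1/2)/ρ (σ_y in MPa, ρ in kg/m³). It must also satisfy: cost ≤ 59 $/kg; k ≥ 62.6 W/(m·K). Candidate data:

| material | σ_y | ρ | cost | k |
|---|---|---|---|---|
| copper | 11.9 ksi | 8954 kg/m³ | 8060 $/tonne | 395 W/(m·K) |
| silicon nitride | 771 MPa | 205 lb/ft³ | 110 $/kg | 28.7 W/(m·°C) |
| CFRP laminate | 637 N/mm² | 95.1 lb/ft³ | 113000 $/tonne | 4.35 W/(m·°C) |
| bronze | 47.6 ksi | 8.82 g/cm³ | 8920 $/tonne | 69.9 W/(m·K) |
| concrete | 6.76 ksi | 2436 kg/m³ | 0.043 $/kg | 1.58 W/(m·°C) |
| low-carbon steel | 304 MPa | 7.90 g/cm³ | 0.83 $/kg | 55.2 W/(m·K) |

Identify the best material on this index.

bronze

Screen on constraints: cost ≤ 59 $/kg; k ≥ 62.6 W/(m·K). Survivors: copper, bronze.
Normalizing units and computing the index:
  copper: σ_y = 82.05 MPa, ρ = 8954 kg/m³
  bronze: σ_y = 328.2 MPa, ρ = 8820 kg/m³
  bronze: M = 2.05×10⁻³
  copper: M = 1.01×10⁻³
Highest index: bronze.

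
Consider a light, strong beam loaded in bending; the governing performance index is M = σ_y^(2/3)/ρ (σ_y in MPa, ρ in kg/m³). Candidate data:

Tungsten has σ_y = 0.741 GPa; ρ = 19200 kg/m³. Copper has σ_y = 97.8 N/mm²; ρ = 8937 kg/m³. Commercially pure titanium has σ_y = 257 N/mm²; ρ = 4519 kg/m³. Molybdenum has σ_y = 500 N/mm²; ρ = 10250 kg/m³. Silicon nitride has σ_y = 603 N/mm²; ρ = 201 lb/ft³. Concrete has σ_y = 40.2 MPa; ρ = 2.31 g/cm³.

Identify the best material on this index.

Normalizing units and computing the index:
  tungsten: σ_y = 741.0 MPa, ρ = 19200 kg/m³
  copper: σ_y = 97.80 MPa, ρ = 8937 kg/m³
  commercially pure titanium: σ_y = 257.0 MPa, ρ = 4519 kg/m³
  molybdenum: σ_y = 500.0 MPa, ρ = 10250 kg/m³
  silicon nitride: σ_y = 603.0 MPa, ρ = 3220 kg/m³
  concrete: σ_y = 40.20 MPa, ρ = 2310 kg/m³
  silicon nitride: M = 22.2×10⁻³
  commercially pure titanium: M = 8.94×10⁻³
  molybdenum: M = 6.15×10⁻³
  concrete: M = 5.08×10⁻³
  tungsten: M = 4.26×10⁻³
  copper: M = 2.38×10⁻³
Silicon nitride ranks first.

silicon nitride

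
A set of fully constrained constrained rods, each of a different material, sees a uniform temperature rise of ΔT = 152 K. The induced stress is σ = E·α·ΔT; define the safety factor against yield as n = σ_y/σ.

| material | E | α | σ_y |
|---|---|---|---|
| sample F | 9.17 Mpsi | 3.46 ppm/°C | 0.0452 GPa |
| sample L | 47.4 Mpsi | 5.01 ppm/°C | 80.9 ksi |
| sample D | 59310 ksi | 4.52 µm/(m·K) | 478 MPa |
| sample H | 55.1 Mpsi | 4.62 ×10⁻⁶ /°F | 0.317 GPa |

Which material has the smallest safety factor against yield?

sample H

In consistent units (E in GPa, α in ×10⁻⁶/K, σ_y in MPa):
  sample F: E = 63.22, α = 3.46, σ_y = 45.20 → σ = 33.3 MPa, n = 1.36
  sample L: E = 326.8, α = 5.01, σ_y = 557.8 → σ = 249 MPa, n = 2.24
  sample D: E = 408.9, α = 4.52, σ_y = 478.0 → σ = 281 MPa, n = 1.70
  sample H: E = 379.9, α = 8.32, σ_y = 317.0 → σ = 480 MPa, n = 0.660
Sample H has the lowest safety factor, n = 0.660.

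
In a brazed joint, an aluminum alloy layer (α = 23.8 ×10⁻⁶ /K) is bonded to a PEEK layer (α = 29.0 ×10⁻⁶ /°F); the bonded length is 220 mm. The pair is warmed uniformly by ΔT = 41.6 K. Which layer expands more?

PEEK: α = 29.0×10⁻⁶/°F × 9/5 = 52.2×10⁻⁶/K.
α(aluminum alloy) = 23.8×10⁻⁶/K vs α(PEEK) = 52.2×10⁻⁶/K.
Higher α expands more for the same ΔT: PEEK.

PEEK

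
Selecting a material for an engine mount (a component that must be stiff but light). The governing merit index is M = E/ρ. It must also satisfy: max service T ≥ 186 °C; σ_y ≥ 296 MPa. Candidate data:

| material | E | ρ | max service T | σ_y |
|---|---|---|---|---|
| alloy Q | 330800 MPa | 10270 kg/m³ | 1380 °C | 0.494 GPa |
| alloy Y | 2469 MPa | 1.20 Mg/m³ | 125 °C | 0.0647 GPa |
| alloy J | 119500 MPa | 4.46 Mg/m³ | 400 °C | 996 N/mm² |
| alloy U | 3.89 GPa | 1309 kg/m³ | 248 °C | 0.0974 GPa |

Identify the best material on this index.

Screen on constraints: max service T ≥ 186 °C; σ_y ≥ 296 MPa. Survivors: alloy Q, alloy J.
In SI units:
  alloy Q: E = 330.8 GPa, ρ = 10270 kg/m³
  alloy J: E = 119.5 GPa, ρ = 4460 kg/m³
  alloy Q: M = 32.2 MN·m/kg
  alloy J: M = 26.8 MN·m/kg
Alloy Q ranks first.

alloy Q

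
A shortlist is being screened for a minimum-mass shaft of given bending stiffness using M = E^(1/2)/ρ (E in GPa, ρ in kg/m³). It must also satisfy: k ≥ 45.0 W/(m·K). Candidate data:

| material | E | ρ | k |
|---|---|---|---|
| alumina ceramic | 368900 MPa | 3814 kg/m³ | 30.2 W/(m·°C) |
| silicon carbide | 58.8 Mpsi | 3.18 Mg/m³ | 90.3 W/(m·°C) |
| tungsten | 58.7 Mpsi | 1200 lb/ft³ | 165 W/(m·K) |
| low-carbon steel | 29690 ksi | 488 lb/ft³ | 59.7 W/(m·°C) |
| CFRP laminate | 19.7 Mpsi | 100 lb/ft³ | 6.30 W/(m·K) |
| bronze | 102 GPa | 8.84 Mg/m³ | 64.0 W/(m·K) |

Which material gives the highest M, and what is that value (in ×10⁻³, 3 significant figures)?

Screen on constraints: k ≥ 45.0 W/(m·K). Survivors: silicon carbide, tungsten, low-carbon steel, bronze.
Putting every candidate on a common basis:
  silicon carbide: E = 405.4 GPa, ρ = 3180 kg/m³
  tungsten: E = 404.7 GPa, ρ = 19220 kg/m³
  low-carbon steel: E = 204.7 GPa, ρ = 7817 kg/m³
  bronze: E = 102.0 GPa, ρ = 8840 kg/m³
  silicon carbide: M = 6.33×10⁻³
  low-carbon steel: M = 1.83×10⁻³
  bronze: M = 1.14×10⁻³
  tungsten: M = 1.05×10⁻³
Highest index: silicon carbide.

silicon carbide, M = 6.33×10⁻³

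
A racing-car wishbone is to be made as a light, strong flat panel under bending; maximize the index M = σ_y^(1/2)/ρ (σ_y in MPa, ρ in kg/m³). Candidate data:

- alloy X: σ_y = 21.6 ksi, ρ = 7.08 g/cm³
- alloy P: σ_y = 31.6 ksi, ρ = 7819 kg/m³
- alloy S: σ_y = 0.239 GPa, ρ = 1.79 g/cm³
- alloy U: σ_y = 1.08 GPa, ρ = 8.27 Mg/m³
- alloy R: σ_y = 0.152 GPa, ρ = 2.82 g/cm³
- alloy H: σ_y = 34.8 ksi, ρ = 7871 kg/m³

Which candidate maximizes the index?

Putting every candidate on a common basis:
  alloy X: σ_y = 148.9 MPa, ρ = 7080 kg/m³
  alloy P: σ_y = 217.9 MPa, ρ = 7819 kg/m³
  alloy S: σ_y = 239.0 MPa, ρ = 1790 kg/m³
  alloy U: σ_y = 1080 MPa, ρ = 8270 kg/m³
  alloy R: σ_y = 152.0 MPa, ρ = 2820 kg/m³
  alloy H: σ_y = 239.9 MPa, ρ = 7871 kg/m³
  alloy S: M = 8.64×10⁻³
  alloy R: M = 4.37×10⁻³
  alloy U: M = 3.97×10⁻³
  alloy H: M = 1.97×10⁻³
  alloy P: M = 1.89×10⁻³
  alloy X: M = 1.72×10⁻³
The maximum is for alloy S.

alloy S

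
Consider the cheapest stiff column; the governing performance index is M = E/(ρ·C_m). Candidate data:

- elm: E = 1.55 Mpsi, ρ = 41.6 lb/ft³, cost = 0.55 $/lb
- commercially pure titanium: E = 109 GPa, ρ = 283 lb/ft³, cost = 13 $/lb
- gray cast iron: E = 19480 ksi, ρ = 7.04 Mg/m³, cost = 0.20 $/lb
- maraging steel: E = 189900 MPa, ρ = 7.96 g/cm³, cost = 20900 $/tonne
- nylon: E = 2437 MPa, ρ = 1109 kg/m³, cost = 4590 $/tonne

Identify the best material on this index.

After converting to SI:
  elm: E = 10.69 GPa, ρ = 666.4 kg/m³, cost = 1.213 $/kg
  commercially pure titanium: E = 109.0 GPa, ρ = 4533 kg/m³, cost = 28.66 $/kg
  gray cast iron: E = 134.3 GPa, ρ = 7040 kg/m³, cost = 0.4409 $/kg
  maraging steel: E = 189.9 GPa, ρ = 7960 kg/m³, cost = 20.90 $/kg
  nylon: E = 2.437 GPa, ρ = 1109 kg/m³, cost = 4.590 $/kg
  gray cast iron: M = 43.3 MN·m per $
  elm: M = 13.2 MN·m per $
  maraging steel: M = 1.14 MN·m per $
  commercially pure titanium: M = 0.839 MN·m per $
  nylon: M = 0.479 MN·m per $
The maximum is for gray cast iron.

gray cast iron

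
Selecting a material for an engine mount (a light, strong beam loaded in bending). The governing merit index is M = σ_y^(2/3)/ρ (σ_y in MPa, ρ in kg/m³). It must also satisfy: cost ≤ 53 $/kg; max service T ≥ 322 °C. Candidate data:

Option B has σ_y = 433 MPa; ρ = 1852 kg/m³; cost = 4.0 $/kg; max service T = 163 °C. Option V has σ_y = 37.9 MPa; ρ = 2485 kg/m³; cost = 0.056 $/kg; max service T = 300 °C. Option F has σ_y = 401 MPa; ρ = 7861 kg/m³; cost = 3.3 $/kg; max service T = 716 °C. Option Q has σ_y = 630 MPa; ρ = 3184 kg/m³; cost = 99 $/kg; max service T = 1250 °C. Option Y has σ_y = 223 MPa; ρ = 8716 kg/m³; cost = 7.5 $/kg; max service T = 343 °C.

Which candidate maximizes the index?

option F

Screen on constraints: cost ≤ 53 $/kg; max service T ≥ 322 °C. Survivors: option F, option Y.
Evaluate M for each candidate:
  option F: M = 6.92×10⁻³
  option Y: M = 4.22×10⁻³
The maximum is for option F.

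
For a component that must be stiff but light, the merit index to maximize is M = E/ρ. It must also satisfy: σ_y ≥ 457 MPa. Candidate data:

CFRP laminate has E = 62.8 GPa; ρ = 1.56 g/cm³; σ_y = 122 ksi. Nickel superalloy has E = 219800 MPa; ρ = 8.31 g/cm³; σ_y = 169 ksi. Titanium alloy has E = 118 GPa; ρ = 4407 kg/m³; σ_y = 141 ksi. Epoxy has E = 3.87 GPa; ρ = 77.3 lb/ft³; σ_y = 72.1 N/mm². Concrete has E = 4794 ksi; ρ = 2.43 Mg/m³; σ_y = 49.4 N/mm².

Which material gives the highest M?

CFRP laminate

Screen on constraints: σ_y ≥ 457 MPa. Survivors: CFRP laminate, nickel superalloy, titanium alloy.
In SI units:
  CFRP laminate: E = 62.80 GPa, ρ = 1560 kg/m³
  nickel superalloy: E = 219.8 GPa, ρ = 8310 kg/m³
  titanium alloy: E = 118.0 GPa, ρ = 4407 kg/m³
  CFRP laminate: M = 40.3 MN·m/kg
  titanium alloy: M = 26.8 MN·m/kg
  nickel superalloy: M = 26.5 MN·m/kg
CFRP laminate has the largest M.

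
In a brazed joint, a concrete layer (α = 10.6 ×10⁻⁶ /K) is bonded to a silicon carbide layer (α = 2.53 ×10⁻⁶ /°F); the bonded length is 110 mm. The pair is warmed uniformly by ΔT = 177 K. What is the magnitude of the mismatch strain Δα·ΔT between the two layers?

silicon carbide: α = 2.53×10⁻⁶/°F × 9/5 = 4.55×10⁻⁶/K.
Δα = |10.6 − 4.55|×10⁻⁶/K = 6.05×10⁻⁶/K.
Mismatch strain = Δα·ΔT = 6.05×10⁻⁶ × 177.0 = 1.07×10⁻³.

1.07×10⁻³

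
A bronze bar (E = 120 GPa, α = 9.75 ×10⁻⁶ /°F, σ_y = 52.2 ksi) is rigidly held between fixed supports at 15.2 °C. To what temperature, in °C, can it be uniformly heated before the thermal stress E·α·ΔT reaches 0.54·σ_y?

α = 9.75×10⁻⁶/°F × 9/5 = 17.6×10⁻⁶/K.
σ_y = 52.2 ksi = 359.9 MPa.
E·α·ΔT = 194.3 MPa ⇒ ΔT = 194.3 / (120.0×10³ × 17.6×10⁻⁶) = 92.28 K.
T = 15.2 + 92.28 = 107.5 °C.

107 °C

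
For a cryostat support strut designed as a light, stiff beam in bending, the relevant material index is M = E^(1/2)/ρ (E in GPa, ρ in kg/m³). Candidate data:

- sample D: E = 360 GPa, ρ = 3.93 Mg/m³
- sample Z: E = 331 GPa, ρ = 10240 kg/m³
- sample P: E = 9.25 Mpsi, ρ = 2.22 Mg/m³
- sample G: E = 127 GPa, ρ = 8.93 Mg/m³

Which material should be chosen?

sample D

Normalizing units and computing the index:
  sample D: E = 360.0 GPa, ρ = 3930 kg/m³
  sample Z: E = 331.0 GPa, ρ = 10240 kg/m³
  sample P: E = 63.78 GPa, ρ = 2220 kg/m³
  sample G: E = 127.0 GPa, ρ = 8930 kg/m³
  sample D: M = 4.83×10⁻³
  sample P: M = 3.60×10⁻³
  sample Z: M = 1.78×10⁻³
  sample G: M = 1.26×10⁻³
The maximum is for sample D.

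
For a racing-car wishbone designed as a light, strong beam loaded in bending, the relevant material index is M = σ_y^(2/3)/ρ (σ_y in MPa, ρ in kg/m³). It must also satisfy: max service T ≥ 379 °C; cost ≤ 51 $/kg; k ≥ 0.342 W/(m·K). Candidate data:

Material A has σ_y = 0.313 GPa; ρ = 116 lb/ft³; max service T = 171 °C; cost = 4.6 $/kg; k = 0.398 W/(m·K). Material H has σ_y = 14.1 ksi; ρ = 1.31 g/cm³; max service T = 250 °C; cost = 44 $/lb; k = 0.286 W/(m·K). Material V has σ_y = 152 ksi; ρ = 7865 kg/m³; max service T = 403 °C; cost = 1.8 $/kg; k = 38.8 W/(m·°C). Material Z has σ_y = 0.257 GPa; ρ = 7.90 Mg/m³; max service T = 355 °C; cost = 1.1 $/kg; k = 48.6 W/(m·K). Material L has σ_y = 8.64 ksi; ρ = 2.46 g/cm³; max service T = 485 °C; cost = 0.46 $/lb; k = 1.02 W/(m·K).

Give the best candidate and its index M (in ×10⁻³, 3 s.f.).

material V, M = 13.1×10⁻³

Screen on constraints: max service T ≥ 379 °C; cost ≤ 51 $/kg; k ≥ 0.342 W/(m·K). Survivors: material V, material L.
Convert each candidate to consistent units, then evaluate M:
  material V: σ_y = 1048 MPa, ρ = 7865 kg/m³
  material L: σ_y = 59.57 MPa, ρ = 2460 kg/m³
  material V: M = 13.1×10⁻³
  material L: M = 6.20×10⁻³
The maximum is for material V.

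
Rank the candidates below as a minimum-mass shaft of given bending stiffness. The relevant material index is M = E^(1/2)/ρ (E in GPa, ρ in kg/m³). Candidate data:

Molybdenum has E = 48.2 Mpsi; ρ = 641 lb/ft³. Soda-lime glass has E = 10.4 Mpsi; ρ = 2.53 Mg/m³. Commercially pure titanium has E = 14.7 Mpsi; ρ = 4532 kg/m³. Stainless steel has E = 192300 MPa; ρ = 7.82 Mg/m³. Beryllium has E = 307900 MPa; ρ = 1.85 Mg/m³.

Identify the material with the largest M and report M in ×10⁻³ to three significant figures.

After converting to SI:
  molybdenum: E = 332.3 GPa, ρ = 10270 kg/m³
  soda-lime glass: E = 71.71 GPa, ρ = 2530 kg/m³
  commercially pure titanium: E = 101.4 GPa, ρ = 4532 kg/m³
  stainless steel: E = 192.3 GPa, ρ = 7820 kg/m³
  beryllium: E = 307.9 GPa, ρ = 1850 kg/m³
  beryllium: M = 9.48×10⁻³
  soda-lime glass: M = 3.35×10⁻³
  commercially pure titanium: M = 2.22×10⁻³
  molybdenum: M = 1.78×10⁻³
  stainless steel: M = 1.77×10⁻³
Beryllium has the largest M.

beryllium, M = 9.48×10⁻³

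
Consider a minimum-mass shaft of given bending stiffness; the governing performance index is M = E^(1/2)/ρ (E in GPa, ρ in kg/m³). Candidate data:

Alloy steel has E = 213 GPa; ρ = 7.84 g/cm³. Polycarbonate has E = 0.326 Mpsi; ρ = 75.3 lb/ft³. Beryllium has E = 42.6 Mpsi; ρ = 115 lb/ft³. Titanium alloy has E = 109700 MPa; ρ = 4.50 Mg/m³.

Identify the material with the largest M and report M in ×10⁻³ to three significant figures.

Normalizing units and computing the index:
  alloy steel: E = 213.0 GPa, ρ = 7840 kg/m³
  polycarbonate: E = 2.248 GPa, ρ = 1206 kg/m³
  beryllium: E = 293.7 GPa, ρ = 1842 kg/m³
  titanium alloy: E = 109.7 GPa, ρ = 4500 kg/m³
  beryllium: M = 9.30×10⁻³
  titanium alloy: M = 2.33×10⁻³
  alloy steel: M = 1.86×10⁻³
  polycarbonate: M = 1.24×10⁻³
The maximum is for beryllium.

beryllium, M = 9.30×10⁻³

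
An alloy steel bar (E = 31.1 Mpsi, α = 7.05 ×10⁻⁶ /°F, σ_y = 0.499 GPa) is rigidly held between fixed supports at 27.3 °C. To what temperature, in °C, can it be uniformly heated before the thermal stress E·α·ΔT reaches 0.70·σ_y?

156 °C

E = 31.1 Mpsi = 214.4 GPa.
α = 7.05×10⁻⁶/°F × 9/5 = 12.7×10⁻⁶/K.
σ_y = 0.499 GPa = 499.0 MPa.
E·α·ΔT = 349.3 MPa ⇒ ΔT = 349.3 / (214.4×10³ × 12.7×10⁻⁶) = 128.4 K.
T = 27.3 + 128.4 = 155.7 °C.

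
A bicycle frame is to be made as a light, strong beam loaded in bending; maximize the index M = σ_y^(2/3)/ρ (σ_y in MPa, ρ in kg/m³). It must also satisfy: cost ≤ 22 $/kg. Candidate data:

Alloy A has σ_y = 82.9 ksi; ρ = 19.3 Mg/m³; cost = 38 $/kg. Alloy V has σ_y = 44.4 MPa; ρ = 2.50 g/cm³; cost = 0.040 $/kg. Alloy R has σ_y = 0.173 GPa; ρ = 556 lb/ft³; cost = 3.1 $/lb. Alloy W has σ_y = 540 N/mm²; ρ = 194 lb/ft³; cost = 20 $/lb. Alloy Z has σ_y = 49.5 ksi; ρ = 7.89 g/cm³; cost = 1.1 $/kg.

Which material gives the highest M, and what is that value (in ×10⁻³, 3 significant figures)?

alloy Z, M = 6.19×10⁻³

Screen on constraints: cost ≤ 22 $/kg. Survivors: alloy V, alloy R, alloy Z.
In SI units:
  alloy V: σ_y = 44.40 MPa, ρ = 2500 kg/m³
  alloy R: σ_y = 173.0 MPa, ρ = 8906 kg/m³
  alloy Z: σ_y = 341.3 MPa, ρ = 7890 kg/m³
  alloy Z: M = 6.19×10⁻³
  alloy V: M = 5.02×10⁻³
  alloy R: M = 3.49×10⁻³
Alloy Z has the largest M.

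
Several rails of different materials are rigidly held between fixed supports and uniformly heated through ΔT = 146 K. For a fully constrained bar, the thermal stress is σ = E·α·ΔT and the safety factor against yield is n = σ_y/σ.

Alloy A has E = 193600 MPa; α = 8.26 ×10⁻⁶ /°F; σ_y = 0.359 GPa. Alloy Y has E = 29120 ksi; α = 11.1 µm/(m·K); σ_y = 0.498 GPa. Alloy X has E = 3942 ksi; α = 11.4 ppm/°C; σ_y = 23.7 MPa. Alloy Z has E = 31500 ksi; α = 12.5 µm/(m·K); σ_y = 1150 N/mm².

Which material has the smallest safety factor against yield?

In consistent units (E in GPa, α in ×10⁻⁶/K, σ_y in MPa):
  alloy A: E = 193.6, α = 14.9, σ_y = 359.0 → σ = 420 MPa, n = 0.854
  alloy Y: E = 200.8, α = 11.1, σ_y = 498.0 → σ = 325 MPa, n = 1.53
  alloy X: E = 27.18, α = 11.4, σ_y = 23.70 → σ = 45.2 MPa, n = 0.524
  alloy Z: E = 217.2, α = 12.5, σ_y = 1150 → σ = 396 MPa, n = 2.90
Alloy X has the lowest safety factor, n = 0.524.

alloy X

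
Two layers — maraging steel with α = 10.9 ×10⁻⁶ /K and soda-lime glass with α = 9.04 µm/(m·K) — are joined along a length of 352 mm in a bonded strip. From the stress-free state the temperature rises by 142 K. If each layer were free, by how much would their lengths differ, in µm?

93.0 µm

Δα = |10.9 − 9.04|×10⁻⁶/K = 1.86×10⁻⁶/K.
ΔL_mismatch = Δα·L·ΔT = 1.86×10⁻⁶ × 352.0 mm × 142.0 K = 93.0 µm.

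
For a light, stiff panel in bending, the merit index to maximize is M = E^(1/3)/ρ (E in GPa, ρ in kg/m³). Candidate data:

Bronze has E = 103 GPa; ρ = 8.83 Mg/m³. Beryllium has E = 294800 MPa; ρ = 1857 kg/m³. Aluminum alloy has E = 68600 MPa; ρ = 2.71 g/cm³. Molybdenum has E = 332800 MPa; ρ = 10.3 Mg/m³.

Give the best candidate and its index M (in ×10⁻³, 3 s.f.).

beryllium, M = 3.58×10⁻³

In SI units:
  bronze: E = 103.0 GPa, ρ = 8830 kg/m³
  beryllium: E = 294.8 GPa, ρ = 1857 kg/m³
  aluminum alloy: E = 68.60 GPa, ρ = 2710 kg/m³
  molybdenum: E = 332.8 GPa, ρ = 10300 kg/m³
  beryllium: M = 3.58×10⁻³
  aluminum alloy: M = 1.51×10⁻³
  molybdenum: M = 0.673×10⁻³
  bronze: M = 0.531×10⁻³
Highest index: beryllium.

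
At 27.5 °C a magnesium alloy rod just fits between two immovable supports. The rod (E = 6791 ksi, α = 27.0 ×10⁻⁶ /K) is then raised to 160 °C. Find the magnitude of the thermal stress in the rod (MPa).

E = 6791 ksi = 46.82 GPa.
ΔT = 132.5 K. Constrained thermal stress σ = E·α·ΔT = 46.82×10³ MPa × 27.0×10⁻⁶ × 132.5 = 168 MPa (compressive).

168 MPa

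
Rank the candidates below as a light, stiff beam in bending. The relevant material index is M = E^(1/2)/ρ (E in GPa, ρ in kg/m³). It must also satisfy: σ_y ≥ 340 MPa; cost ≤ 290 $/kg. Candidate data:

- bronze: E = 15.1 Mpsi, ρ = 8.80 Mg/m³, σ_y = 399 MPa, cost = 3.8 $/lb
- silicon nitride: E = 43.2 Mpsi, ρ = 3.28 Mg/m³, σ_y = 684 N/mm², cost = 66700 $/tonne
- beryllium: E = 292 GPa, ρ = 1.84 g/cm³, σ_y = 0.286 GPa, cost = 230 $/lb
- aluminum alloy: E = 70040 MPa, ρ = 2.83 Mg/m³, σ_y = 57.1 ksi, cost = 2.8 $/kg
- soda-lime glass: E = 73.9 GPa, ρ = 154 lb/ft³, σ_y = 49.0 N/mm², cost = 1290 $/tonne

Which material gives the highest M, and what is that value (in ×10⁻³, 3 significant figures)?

Screen on constraints: σ_y ≥ 340 MPa; cost ≤ 290 $/kg. Survivors: bronze, silicon nitride, aluminum alloy.
Normalizing units and computing the index:
  bronze: E = 104.1 GPa, ρ = 8800 kg/m³
  silicon nitride: E = 297.9 GPa, ρ = 3280 kg/m³
  aluminum alloy: E = 70.04 GPa, ρ = 2830 kg/m³
  silicon nitride: M = 5.26×10⁻³
  aluminum alloy: M = 2.96×10⁻³
  bronze: M = 1.16×10⁻³
Highest index: silicon nitride.

silicon nitride, M = 5.26×10⁻³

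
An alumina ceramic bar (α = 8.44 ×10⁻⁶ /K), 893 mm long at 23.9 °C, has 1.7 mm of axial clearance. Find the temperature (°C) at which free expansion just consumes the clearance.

α·L₀·ΔT = 1.7 mm ⇒ ΔT = 1.7 / (8.44×10⁻⁶ × 893.0) = 225.6 K.
T = 23.9 + 225.6 = 249.5 °C.

249 °C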